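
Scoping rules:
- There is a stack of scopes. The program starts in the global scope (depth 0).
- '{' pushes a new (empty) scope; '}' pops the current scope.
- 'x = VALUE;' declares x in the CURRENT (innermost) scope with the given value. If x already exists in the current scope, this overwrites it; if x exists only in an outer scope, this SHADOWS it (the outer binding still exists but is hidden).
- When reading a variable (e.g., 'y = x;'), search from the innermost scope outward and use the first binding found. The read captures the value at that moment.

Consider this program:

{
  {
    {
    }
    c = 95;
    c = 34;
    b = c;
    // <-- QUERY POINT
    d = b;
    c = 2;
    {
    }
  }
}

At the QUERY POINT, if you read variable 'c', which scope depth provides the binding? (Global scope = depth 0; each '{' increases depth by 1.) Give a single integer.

Step 1: enter scope (depth=1)
Step 2: enter scope (depth=2)
Step 3: enter scope (depth=3)
Step 4: exit scope (depth=2)
Step 5: declare c=95 at depth 2
Step 6: declare c=34 at depth 2
Step 7: declare b=(read c)=34 at depth 2
Visible at query point: b=34 c=34

Answer: 2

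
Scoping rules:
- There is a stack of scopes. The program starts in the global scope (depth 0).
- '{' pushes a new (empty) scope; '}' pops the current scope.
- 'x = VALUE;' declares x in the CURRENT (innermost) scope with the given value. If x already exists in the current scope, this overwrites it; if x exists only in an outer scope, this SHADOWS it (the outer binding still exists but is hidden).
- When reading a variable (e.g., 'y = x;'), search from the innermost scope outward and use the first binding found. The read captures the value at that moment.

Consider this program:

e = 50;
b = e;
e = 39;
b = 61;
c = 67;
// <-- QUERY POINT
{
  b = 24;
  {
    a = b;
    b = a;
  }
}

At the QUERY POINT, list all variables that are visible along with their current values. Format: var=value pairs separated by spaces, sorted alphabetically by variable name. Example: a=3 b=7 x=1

Step 1: declare e=50 at depth 0
Step 2: declare b=(read e)=50 at depth 0
Step 3: declare e=39 at depth 0
Step 4: declare b=61 at depth 0
Step 5: declare c=67 at depth 0
Visible at query point: b=61 c=67 e=39

Answer: b=61 c=67 e=39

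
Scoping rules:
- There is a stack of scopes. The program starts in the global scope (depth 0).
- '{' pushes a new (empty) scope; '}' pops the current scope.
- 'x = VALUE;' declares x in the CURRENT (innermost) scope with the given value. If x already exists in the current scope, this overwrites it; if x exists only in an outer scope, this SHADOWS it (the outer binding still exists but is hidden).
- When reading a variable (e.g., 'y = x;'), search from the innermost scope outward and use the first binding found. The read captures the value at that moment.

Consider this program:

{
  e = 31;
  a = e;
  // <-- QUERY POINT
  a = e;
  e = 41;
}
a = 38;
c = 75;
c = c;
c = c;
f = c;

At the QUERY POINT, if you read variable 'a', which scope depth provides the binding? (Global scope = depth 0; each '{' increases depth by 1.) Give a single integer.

Step 1: enter scope (depth=1)
Step 2: declare e=31 at depth 1
Step 3: declare a=(read e)=31 at depth 1
Visible at query point: a=31 e=31

Answer: 1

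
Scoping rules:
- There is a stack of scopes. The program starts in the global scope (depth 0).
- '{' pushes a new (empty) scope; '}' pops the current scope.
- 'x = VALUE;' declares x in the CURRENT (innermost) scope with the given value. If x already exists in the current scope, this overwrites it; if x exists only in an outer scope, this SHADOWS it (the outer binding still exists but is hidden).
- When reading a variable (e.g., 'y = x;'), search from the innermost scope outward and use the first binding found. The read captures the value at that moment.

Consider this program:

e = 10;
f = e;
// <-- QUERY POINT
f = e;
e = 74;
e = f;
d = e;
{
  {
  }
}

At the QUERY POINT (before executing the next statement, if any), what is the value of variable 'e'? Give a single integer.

Answer: 10

Derivation:
Step 1: declare e=10 at depth 0
Step 2: declare f=(read e)=10 at depth 0
Visible at query point: e=10 f=10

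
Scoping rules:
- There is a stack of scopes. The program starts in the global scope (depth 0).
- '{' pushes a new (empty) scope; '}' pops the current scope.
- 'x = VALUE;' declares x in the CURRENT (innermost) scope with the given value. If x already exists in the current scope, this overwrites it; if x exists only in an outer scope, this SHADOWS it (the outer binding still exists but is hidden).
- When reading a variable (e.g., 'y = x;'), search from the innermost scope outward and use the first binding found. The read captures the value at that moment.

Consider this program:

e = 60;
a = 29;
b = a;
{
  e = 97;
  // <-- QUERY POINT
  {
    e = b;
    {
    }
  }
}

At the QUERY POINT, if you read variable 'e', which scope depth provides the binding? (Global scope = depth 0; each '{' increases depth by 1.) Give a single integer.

Step 1: declare e=60 at depth 0
Step 2: declare a=29 at depth 0
Step 3: declare b=(read a)=29 at depth 0
Step 4: enter scope (depth=1)
Step 5: declare e=97 at depth 1
Visible at query point: a=29 b=29 e=97

Answer: 1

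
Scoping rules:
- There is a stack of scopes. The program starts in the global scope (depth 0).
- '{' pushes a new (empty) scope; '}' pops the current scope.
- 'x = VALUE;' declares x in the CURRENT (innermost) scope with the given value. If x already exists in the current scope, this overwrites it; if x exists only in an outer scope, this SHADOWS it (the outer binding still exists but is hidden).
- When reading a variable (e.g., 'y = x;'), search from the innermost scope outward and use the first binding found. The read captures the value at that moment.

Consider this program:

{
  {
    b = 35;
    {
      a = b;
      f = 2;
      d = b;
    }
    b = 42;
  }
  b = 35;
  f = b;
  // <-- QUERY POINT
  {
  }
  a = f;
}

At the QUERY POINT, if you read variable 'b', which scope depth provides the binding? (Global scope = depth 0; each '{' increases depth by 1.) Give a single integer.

Answer: 1

Derivation:
Step 1: enter scope (depth=1)
Step 2: enter scope (depth=2)
Step 3: declare b=35 at depth 2
Step 4: enter scope (depth=3)
Step 5: declare a=(read b)=35 at depth 3
Step 6: declare f=2 at depth 3
Step 7: declare d=(read b)=35 at depth 3
Step 8: exit scope (depth=2)
Step 9: declare b=42 at depth 2
Step 10: exit scope (depth=1)
Step 11: declare b=35 at depth 1
Step 12: declare f=(read b)=35 at depth 1
Visible at query point: b=35 f=35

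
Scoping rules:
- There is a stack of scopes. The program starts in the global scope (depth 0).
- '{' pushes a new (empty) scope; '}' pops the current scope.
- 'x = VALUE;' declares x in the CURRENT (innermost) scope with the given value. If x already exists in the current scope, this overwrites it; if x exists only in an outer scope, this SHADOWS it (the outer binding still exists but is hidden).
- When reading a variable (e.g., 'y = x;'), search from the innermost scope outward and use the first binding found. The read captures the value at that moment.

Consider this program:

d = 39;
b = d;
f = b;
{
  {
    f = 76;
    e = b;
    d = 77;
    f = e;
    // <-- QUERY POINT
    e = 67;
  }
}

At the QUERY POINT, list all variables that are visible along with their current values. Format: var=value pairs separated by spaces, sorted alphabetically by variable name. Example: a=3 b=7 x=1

Answer: b=39 d=77 e=39 f=39

Derivation:
Step 1: declare d=39 at depth 0
Step 2: declare b=(read d)=39 at depth 0
Step 3: declare f=(read b)=39 at depth 0
Step 4: enter scope (depth=1)
Step 5: enter scope (depth=2)
Step 6: declare f=76 at depth 2
Step 7: declare e=(read b)=39 at depth 2
Step 8: declare d=77 at depth 2
Step 9: declare f=(read e)=39 at depth 2
Visible at query point: b=39 d=77 e=39 f=39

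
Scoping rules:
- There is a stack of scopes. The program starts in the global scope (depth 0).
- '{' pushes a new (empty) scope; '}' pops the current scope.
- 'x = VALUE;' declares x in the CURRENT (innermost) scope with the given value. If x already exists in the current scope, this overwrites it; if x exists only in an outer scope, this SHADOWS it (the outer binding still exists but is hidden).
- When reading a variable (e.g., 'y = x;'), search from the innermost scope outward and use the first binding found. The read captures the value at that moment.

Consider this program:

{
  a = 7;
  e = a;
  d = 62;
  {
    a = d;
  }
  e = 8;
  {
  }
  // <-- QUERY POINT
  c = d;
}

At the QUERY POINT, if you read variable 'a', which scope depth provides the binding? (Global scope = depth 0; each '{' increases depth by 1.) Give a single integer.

Answer: 1

Derivation:
Step 1: enter scope (depth=1)
Step 2: declare a=7 at depth 1
Step 3: declare e=(read a)=7 at depth 1
Step 4: declare d=62 at depth 1
Step 5: enter scope (depth=2)
Step 6: declare a=(read d)=62 at depth 2
Step 7: exit scope (depth=1)
Step 8: declare e=8 at depth 1
Step 9: enter scope (depth=2)
Step 10: exit scope (depth=1)
Visible at query point: a=7 d=62 e=8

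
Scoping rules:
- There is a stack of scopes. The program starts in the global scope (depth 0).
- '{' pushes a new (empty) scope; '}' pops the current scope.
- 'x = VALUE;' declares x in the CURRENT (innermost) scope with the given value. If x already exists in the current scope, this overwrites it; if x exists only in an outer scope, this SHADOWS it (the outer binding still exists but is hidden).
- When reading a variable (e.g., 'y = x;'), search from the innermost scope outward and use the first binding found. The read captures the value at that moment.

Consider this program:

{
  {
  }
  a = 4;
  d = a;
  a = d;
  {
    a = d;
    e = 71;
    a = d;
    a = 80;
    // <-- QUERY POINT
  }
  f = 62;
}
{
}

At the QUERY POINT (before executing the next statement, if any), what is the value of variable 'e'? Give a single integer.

Answer: 71

Derivation:
Step 1: enter scope (depth=1)
Step 2: enter scope (depth=2)
Step 3: exit scope (depth=1)
Step 4: declare a=4 at depth 1
Step 5: declare d=(read a)=4 at depth 1
Step 6: declare a=(read d)=4 at depth 1
Step 7: enter scope (depth=2)
Step 8: declare a=(read d)=4 at depth 2
Step 9: declare e=71 at depth 2
Step 10: declare a=(read d)=4 at depth 2
Step 11: declare a=80 at depth 2
Visible at query point: a=80 d=4 e=71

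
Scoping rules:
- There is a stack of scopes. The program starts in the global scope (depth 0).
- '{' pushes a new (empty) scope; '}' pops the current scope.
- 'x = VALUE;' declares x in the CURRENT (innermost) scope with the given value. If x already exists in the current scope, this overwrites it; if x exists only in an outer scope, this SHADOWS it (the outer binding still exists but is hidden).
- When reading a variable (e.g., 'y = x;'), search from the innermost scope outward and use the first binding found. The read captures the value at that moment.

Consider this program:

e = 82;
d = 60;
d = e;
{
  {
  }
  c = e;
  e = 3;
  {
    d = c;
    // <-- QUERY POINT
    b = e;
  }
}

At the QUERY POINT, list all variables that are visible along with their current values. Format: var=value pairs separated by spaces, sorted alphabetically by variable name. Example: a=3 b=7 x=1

Step 1: declare e=82 at depth 0
Step 2: declare d=60 at depth 0
Step 3: declare d=(read e)=82 at depth 0
Step 4: enter scope (depth=1)
Step 5: enter scope (depth=2)
Step 6: exit scope (depth=1)
Step 7: declare c=(read e)=82 at depth 1
Step 8: declare e=3 at depth 1
Step 9: enter scope (depth=2)
Step 10: declare d=(read c)=82 at depth 2
Visible at query point: c=82 d=82 e=3

Answer: c=82 d=82 e=3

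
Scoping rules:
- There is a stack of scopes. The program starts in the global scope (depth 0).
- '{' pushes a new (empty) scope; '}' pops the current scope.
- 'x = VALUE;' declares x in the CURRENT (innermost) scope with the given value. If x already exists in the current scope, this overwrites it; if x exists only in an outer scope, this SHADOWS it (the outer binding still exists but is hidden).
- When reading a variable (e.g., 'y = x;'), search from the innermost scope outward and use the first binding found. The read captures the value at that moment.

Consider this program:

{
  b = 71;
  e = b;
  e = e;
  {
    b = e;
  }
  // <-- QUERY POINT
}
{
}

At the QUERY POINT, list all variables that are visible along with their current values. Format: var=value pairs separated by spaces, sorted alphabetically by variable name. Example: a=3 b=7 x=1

Answer: b=71 e=71

Derivation:
Step 1: enter scope (depth=1)
Step 2: declare b=71 at depth 1
Step 3: declare e=(read b)=71 at depth 1
Step 4: declare e=(read e)=71 at depth 1
Step 5: enter scope (depth=2)
Step 6: declare b=(read e)=71 at depth 2
Step 7: exit scope (depth=1)
Visible at query point: b=71 e=71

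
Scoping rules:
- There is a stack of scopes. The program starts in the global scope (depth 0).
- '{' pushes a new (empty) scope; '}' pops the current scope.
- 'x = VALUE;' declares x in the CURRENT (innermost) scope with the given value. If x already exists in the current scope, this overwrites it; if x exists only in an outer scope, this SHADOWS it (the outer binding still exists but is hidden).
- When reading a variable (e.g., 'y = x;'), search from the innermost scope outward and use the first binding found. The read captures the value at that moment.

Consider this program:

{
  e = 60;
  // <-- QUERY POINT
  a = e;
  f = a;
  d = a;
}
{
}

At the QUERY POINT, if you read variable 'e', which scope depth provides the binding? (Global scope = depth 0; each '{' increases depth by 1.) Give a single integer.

Answer: 1

Derivation:
Step 1: enter scope (depth=1)
Step 2: declare e=60 at depth 1
Visible at query point: e=60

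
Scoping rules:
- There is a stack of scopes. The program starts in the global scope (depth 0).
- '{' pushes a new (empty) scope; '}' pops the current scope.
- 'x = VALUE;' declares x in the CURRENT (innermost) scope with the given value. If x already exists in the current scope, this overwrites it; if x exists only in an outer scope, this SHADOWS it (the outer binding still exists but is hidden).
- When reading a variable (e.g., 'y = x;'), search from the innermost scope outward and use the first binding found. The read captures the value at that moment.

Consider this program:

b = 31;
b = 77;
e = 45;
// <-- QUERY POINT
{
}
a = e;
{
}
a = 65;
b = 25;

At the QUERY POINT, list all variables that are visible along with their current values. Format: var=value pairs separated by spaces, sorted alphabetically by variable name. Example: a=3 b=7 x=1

Answer: b=77 e=45

Derivation:
Step 1: declare b=31 at depth 0
Step 2: declare b=77 at depth 0
Step 3: declare e=45 at depth 0
Visible at query point: b=77 e=45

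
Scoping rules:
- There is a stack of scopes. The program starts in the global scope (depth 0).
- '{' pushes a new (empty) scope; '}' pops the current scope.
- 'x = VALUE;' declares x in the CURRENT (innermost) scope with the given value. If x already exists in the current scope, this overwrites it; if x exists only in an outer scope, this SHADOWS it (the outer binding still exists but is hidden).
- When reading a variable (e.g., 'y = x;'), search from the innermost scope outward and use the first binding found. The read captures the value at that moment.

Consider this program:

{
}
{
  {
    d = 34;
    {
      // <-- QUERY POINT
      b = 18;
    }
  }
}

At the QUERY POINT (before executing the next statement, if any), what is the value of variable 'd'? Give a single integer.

Answer: 34

Derivation:
Step 1: enter scope (depth=1)
Step 2: exit scope (depth=0)
Step 3: enter scope (depth=1)
Step 4: enter scope (depth=2)
Step 5: declare d=34 at depth 2
Step 6: enter scope (depth=3)
Visible at query point: d=34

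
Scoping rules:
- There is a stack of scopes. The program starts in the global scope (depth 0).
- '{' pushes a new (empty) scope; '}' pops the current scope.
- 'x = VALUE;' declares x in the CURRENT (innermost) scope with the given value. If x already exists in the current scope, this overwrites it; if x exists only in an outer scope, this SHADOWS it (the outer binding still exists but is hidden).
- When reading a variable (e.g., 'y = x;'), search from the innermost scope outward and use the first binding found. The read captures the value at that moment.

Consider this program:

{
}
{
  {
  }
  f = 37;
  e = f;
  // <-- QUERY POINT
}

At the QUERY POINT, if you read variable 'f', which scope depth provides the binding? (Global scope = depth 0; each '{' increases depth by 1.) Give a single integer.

Step 1: enter scope (depth=1)
Step 2: exit scope (depth=0)
Step 3: enter scope (depth=1)
Step 4: enter scope (depth=2)
Step 5: exit scope (depth=1)
Step 6: declare f=37 at depth 1
Step 7: declare e=(read f)=37 at depth 1
Visible at query point: e=37 f=37

Answer: 1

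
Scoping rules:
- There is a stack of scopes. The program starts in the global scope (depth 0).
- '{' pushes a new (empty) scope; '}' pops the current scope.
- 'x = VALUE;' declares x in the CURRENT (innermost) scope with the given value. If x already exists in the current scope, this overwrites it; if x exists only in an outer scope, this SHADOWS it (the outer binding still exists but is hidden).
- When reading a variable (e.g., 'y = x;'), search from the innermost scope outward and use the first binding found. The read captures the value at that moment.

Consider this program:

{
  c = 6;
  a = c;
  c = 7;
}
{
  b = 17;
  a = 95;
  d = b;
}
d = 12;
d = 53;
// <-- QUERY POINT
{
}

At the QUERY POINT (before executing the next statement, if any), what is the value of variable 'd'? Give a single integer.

Step 1: enter scope (depth=1)
Step 2: declare c=6 at depth 1
Step 3: declare a=(read c)=6 at depth 1
Step 4: declare c=7 at depth 1
Step 5: exit scope (depth=0)
Step 6: enter scope (depth=1)
Step 7: declare b=17 at depth 1
Step 8: declare a=95 at depth 1
Step 9: declare d=(read b)=17 at depth 1
Step 10: exit scope (depth=0)
Step 11: declare d=12 at depth 0
Step 12: declare d=53 at depth 0
Visible at query point: d=53

Answer: 53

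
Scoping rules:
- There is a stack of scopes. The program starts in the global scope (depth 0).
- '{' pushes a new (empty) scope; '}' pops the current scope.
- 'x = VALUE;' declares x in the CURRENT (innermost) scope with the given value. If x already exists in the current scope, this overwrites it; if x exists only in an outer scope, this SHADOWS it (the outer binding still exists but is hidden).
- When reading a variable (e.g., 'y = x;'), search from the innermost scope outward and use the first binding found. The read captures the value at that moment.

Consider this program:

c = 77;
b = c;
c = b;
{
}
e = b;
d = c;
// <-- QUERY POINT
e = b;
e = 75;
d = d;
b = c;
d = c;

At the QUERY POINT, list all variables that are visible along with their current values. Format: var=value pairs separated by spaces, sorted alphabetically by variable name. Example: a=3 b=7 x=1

Step 1: declare c=77 at depth 0
Step 2: declare b=(read c)=77 at depth 0
Step 3: declare c=(read b)=77 at depth 0
Step 4: enter scope (depth=1)
Step 5: exit scope (depth=0)
Step 6: declare e=(read b)=77 at depth 0
Step 7: declare d=(read c)=77 at depth 0
Visible at query point: b=77 c=77 d=77 e=77

Answer: b=77 c=77 d=77 e=77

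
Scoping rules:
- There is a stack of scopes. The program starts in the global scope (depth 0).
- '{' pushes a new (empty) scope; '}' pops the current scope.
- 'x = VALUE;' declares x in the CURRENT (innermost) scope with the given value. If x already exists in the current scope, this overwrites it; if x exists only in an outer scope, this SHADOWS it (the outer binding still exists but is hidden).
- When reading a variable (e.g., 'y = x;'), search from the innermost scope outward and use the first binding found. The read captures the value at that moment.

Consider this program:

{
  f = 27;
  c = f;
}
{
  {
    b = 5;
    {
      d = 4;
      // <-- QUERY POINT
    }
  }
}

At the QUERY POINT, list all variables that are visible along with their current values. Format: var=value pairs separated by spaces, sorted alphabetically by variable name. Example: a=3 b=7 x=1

Step 1: enter scope (depth=1)
Step 2: declare f=27 at depth 1
Step 3: declare c=(read f)=27 at depth 1
Step 4: exit scope (depth=0)
Step 5: enter scope (depth=1)
Step 6: enter scope (depth=2)
Step 7: declare b=5 at depth 2
Step 8: enter scope (depth=3)
Step 9: declare d=4 at depth 3
Visible at query point: b=5 d=4

Answer: b=5 d=4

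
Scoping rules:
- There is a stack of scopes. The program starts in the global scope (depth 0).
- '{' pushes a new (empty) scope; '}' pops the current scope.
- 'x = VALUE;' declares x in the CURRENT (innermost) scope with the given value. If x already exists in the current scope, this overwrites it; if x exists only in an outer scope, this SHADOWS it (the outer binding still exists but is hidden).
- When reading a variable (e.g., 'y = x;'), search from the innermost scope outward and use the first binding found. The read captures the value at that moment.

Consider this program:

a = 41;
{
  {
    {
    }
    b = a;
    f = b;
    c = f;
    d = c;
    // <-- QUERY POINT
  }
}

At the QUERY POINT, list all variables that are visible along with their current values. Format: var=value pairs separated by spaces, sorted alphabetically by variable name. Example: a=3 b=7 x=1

Step 1: declare a=41 at depth 0
Step 2: enter scope (depth=1)
Step 3: enter scope (depth=2)
Step 4: enter scope (depth=3)
Step 5: exit scope (depth=2)
Step 6: declare b=(read a)=41 at depth 2
Step 7: declare f=(read b)=41 at depth 2
Step 8: declare c=(read f)=41 at depth 2
Step 9: declare d=(read c)=41 at depth 2
Visible at query point: a=41 b=41 c=41 d=41 f=41

Answer: a=41 b=41 c=41 d=41 f=41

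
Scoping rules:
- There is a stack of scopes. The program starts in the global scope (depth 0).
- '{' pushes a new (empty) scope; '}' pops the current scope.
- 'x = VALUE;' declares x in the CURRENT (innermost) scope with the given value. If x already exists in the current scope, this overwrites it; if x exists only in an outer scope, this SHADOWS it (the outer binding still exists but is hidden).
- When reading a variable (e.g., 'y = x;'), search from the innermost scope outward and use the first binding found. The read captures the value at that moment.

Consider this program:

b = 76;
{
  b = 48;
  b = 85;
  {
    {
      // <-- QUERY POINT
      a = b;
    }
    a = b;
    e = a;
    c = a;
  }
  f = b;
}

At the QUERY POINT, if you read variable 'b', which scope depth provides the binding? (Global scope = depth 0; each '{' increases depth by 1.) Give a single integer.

Answer: 1

Derivation:
Step 1: declare b=76 at depth 0
Step 2: enter scope (depth=1)
Step 3: declare b=48 at depth 1
Step 4: declare b=85 at depth 1
Step 5: enter scope (depth=2)
Step 6: enter scope (depth=3)
Visible at query point: b=85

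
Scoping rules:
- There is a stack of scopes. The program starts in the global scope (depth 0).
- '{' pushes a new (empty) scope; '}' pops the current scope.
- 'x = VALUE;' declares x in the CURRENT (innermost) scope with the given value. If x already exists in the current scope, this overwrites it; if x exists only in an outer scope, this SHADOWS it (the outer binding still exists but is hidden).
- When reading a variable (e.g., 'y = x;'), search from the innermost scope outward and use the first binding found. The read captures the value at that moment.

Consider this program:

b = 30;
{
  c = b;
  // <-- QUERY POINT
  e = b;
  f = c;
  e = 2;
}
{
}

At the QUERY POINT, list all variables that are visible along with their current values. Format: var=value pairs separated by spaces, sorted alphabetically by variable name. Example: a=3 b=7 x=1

Answer: b=30 c=30

Derivation:
Step 1: declare b=30 at depth 0
Step 2: enter scope (depth=1)
Step 3: declare c=(read b)=30 at depth 1
Visible at query point: b=30 c=30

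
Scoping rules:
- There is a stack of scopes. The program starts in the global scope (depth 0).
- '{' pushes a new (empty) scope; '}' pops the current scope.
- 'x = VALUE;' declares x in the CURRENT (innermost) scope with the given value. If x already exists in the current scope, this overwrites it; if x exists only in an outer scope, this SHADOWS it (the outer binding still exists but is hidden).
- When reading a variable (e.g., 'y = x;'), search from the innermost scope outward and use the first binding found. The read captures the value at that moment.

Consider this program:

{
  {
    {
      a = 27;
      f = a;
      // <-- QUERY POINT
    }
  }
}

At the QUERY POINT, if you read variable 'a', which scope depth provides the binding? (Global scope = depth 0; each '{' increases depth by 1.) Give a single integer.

Answer: 3

Derivation:
Step 1: enter scope (depth=1)
Step 2: enter scope (depth=2)
Step 3: enter scope (depth=3)
Step 4: declare a=27 at depth 3
Step 5: declare f=(read a)=27 at depth 3
Visible at query point: a=27 f=27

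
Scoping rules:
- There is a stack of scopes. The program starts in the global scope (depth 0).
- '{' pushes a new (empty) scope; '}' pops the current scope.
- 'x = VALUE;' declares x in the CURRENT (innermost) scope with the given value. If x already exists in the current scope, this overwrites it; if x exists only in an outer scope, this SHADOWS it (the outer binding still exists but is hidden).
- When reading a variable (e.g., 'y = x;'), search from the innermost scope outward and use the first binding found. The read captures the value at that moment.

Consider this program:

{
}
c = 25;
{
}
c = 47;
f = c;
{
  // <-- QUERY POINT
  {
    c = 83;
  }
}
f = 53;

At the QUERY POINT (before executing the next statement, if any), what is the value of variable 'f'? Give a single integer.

Step 1: enter scope (depth=1)
Step 2: exit scope (depth=0)
Step 3: declare c=25 at depth 0
Step 4: enter scope (depth=1)
Step 5: exit scope (depth=0)
Step 6: declare c=47 at depth 0
Step 7: declare f=(read c)=47 at depth 0
Step 8: enter scope (depth=1)
Visible at query point: c=47 f=47

Answer: 47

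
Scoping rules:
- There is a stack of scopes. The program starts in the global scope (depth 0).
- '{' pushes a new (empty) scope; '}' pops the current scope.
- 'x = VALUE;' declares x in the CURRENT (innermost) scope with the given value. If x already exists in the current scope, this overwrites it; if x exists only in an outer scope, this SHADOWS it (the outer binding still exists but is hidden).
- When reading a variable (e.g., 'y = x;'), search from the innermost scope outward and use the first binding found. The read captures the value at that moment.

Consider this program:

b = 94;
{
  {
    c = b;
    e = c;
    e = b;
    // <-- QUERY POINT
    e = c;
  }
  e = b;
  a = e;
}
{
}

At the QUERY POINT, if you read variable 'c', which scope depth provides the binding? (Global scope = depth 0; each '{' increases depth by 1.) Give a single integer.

Step 1: declare b=94 at depth 0
Step 2: enter scope (depth=1)
Step 3: enter scope (depth=2)
Step 4: declare c=(read b)=94 at depth 2
Step 5: declare e=(read c)=94 at depth 2
Step 6: declare e=(read b)=94 at depth 2
Visible at query point: b=94 c=94 e=94

Answer: 2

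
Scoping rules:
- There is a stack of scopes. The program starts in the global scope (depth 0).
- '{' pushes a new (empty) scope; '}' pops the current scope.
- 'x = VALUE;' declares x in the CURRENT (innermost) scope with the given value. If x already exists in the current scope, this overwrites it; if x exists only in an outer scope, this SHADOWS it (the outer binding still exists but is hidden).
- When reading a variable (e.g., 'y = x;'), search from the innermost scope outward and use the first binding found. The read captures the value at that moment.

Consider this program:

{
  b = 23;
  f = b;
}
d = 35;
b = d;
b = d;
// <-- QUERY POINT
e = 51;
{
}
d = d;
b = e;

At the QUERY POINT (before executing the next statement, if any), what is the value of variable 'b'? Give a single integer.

Step 1: enter scope (depth=1)
Step 2: declare b=23 at depth 1
Step 3: declare f=(read b)=23 at depth 1
Step 4: exit scope (depth=0)
Step 5: declare d=35 at depth 0
Step 6: declare b=(read d)=35 at depth 0
Step 7: declare b=(read d)=35 at depth 0
Visible at query point: b=35 d=35

Answer: 35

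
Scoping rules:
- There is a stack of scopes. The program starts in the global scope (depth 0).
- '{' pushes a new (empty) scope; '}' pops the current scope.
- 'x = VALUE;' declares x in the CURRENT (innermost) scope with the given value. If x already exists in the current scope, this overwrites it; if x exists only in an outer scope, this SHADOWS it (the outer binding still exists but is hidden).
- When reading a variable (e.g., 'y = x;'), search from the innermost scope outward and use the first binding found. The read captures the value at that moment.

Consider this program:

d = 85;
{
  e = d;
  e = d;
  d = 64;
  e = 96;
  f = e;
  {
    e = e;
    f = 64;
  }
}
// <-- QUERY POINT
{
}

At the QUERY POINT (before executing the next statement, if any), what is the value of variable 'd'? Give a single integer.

Step 1: declare d=85 at depth 0
Step 2: enter scope (depth=1)
Step 3: declare e=(read d)=85 at depth 1
Step 4: declare e=(read d)=85 at depth 1
Step 5: declare d=64 at depth 1
Step 6: declare e=96 at depth 1
Step 7: declare f=(read e)=96 at depth 1
Step 8: enter scope (depth=2)
Step 9: declare e=(read e)=96 at depth 2
Step 10: declare f=64 at depth 2
Step 11: exit scope (depth=1)
Step 12: exit scope (depth=0)
Visible at query point: d=85

Answer: 85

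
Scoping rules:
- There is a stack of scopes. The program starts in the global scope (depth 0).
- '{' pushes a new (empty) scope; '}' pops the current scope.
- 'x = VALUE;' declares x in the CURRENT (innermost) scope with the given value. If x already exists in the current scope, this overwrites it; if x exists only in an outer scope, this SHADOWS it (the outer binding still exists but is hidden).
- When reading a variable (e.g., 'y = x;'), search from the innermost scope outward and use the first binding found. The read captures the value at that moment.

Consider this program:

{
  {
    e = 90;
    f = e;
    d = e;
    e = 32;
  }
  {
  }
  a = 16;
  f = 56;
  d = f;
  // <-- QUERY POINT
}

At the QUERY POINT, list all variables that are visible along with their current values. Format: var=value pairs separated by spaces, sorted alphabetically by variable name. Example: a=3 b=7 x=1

Step 1: enter scope (depth=1)
Step 2: enter scope (depth=2)
Step 3: declare e=90 at depth 2
Step 4: declare f=(read e)=90 at depth 2
Step 5: declare d=(read e)=90 at depth 2
Step 6: declare e=32 at depth 2
Step 7: exit scope (depth=1)
Step 8: enter scope (depth=2)
Step 9: exit scope (depth=1)
Step 10: declare a=16 at depth 1
Step 11: declare f=56 at depth 1
Step 12: declare d=(read f)=56 at depth 1
Visible at query point: a=16 d=56 f=56

Answer: a=16 d=56 f=56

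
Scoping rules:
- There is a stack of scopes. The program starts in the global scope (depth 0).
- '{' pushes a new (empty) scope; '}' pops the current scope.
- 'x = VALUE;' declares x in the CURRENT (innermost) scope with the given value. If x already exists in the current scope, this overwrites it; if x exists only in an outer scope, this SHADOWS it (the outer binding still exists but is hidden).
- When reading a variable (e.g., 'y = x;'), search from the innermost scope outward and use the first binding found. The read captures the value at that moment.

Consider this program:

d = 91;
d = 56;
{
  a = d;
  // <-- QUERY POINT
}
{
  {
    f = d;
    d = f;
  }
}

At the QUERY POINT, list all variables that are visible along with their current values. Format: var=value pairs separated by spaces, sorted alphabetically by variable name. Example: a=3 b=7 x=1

Step 1: declare d=91 at depth 0
Step 2: declare d=56 at depth 0
Step 3: enter scope (depth=1)
Step 4: declare a=(read d)=56 at depth 1
Visible at query point: a=56 d=56

Answer: a=56 d=56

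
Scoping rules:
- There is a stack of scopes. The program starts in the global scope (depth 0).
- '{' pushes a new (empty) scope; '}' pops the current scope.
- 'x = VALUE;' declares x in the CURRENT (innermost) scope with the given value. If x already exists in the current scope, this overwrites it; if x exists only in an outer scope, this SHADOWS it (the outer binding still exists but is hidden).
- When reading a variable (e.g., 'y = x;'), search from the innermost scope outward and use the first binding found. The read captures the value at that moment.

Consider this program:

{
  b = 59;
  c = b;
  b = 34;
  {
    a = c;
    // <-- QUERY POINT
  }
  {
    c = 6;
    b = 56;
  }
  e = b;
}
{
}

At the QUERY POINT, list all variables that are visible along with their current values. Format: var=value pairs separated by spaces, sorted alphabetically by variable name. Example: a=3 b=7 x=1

Step 1: enter scope (depth=1)
Step 2: declare b=59 at depth 1
Step 3: declare c=(read b)=59 at depth 1
Step 4: declare b=34 at depth 1
Step 5: enter scope (depth=2)
Step 6: declare a=(read c)=59 at depth 2
Visible at query point: a=59 b=34 c=59

Answer: a=59 b=34 c=59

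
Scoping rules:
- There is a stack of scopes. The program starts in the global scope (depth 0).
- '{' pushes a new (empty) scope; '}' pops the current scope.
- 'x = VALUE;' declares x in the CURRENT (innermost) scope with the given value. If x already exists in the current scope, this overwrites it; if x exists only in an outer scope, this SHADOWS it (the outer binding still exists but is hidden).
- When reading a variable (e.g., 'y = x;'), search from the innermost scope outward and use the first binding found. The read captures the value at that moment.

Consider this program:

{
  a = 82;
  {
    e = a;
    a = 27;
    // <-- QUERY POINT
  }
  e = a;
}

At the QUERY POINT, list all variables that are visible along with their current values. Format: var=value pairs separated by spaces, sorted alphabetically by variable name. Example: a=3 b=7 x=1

Step 1: enter scope (depth=1)
Step 2: declare a=82 at depth 1
Step 3: enter scope (depth=2)
Step 4: declare e=(read a)=82 at depth 2
Step 5: declare a=27 at depth 2
Visible at query point: a=27 e=82

Answer: a=27 e=82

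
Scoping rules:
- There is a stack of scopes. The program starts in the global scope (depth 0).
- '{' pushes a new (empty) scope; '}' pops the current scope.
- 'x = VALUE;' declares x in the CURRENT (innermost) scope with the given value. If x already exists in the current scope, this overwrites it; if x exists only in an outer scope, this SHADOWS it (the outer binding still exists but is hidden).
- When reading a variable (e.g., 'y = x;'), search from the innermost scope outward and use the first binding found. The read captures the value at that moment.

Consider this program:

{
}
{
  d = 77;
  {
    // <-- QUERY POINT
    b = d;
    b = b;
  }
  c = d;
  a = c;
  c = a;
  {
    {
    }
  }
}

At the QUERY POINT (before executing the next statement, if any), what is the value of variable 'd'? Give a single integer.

Step 1: enter scope (depth=1)
Step 2: exit scope (depth=0)
Step 3: enter scope (depth=1)
Step 4: declare d=77 at depth 1
Step 5: enter scope (depth=2)
Visible at query point: d=77

Answer: 77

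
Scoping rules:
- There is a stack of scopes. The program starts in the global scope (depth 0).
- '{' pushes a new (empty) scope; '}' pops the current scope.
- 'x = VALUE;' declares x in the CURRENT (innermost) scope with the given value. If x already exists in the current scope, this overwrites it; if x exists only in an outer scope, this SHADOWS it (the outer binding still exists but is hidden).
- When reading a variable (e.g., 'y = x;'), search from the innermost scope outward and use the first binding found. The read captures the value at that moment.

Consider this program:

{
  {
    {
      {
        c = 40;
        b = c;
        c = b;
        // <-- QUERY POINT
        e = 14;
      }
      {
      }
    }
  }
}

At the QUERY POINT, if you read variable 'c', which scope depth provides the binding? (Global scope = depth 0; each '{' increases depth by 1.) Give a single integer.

Answer: 4

Derivation:
Step 1: enter scope (depth=1)
Step 2: enter scope (depth=2)
Step 3: enter scope (depth=3)
Step 4: enter scope (depth=4)
Step 5: declare c=40 at depth 4
Step 6: declare b=(read c)=40 at depth 4
Step 7: declare c=(read b)=40 at depth 4
Visible at query point: b=40 c=40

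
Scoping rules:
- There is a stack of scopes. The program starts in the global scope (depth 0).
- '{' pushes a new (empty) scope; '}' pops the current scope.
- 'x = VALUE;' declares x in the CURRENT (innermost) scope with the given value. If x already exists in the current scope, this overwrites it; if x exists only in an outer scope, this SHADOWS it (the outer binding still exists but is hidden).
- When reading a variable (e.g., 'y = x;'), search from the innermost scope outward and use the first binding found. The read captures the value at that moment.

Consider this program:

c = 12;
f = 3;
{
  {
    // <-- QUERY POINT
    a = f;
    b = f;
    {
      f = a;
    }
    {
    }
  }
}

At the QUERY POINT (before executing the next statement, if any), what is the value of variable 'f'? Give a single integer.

Step 1: declare c=12 at depth 0
Step 2: declare f=3 at depth 0
Step 3: enter scope (depth=1)
Step 4: enter scope (depth=2)
Visible at query point: c=12 f=3

Answer: 3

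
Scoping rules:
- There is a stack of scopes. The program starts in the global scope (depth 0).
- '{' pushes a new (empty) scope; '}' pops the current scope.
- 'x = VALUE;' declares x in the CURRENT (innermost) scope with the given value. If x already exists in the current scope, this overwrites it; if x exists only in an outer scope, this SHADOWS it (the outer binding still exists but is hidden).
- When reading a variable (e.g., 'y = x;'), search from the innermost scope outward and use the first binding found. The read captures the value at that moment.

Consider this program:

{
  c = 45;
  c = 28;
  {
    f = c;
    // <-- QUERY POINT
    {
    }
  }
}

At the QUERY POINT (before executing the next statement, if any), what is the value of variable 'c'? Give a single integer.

Step 1: enter scope (depth=1)
Step 2: declare c=45 at depth 1
Step 3: declare c=28 at depth 1
Step 4: enter scope (depth=2)
Step 5: declare f=(read c)=28 at depth 2
Visible at query point: c=28 f=28

Answer: 28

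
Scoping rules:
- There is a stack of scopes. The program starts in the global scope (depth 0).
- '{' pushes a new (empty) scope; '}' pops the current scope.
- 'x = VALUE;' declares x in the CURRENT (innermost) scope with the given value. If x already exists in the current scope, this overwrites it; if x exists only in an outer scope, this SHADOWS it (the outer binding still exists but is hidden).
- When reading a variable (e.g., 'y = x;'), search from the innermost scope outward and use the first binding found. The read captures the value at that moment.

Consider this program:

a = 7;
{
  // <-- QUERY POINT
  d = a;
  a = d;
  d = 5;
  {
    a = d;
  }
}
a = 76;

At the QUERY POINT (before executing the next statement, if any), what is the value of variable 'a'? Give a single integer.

Answer: 7

Derivation:
Step 1: declare a=7 at depth 0
Step 2: enter scope (depth=1)
Visible at query point: a=7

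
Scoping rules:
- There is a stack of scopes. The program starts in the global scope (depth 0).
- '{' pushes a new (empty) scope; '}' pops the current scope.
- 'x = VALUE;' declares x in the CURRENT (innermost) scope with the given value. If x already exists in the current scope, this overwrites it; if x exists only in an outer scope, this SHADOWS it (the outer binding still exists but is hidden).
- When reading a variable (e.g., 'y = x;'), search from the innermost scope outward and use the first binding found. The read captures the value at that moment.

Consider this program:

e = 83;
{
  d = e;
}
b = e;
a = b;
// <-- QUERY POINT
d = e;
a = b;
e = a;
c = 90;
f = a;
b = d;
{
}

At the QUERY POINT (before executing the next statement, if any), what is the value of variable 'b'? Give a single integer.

Step 1: declare e=83 at depth 0
Step 2: enter scope (depth=1)
Step 3: declare d=(read e)=83 at depth 1
Step 4: exit scope (depth=0)
Step 5: declare b=(read e)=83 at depth 0
Step 6: declare a=(read b)=83 at depth 0
Visible at query point: a=83 b=83 e=83

Answer: 83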